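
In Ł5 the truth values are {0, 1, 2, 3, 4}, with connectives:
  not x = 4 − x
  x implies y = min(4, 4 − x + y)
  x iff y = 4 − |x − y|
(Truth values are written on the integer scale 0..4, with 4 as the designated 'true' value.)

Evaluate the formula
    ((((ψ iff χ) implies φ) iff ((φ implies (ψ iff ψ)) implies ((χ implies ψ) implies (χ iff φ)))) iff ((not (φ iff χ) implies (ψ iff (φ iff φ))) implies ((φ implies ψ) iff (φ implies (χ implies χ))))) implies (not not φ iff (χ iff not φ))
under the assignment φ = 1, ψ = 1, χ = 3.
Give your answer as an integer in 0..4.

ψ iff χ = 1 iff 3 = 2
(ψ iff χ) implies φ = 2 implies 1 = 3
ψ iff ψ = 1 iff 1 = 4
φ implies (ψ iff ψ) = 1 implies 4 = 4
χ implies ψ = 3 implies 1 = 2
χ iff φ = 3 iff 1 = 2
(χ implies ψ) implies (χ iff φ) = 2 implies 2 = 4
(φ implies (ψ iff ψ)) implies ((χ implies ψ) implies (χ iff φ)) = 4 implies 4 = 4
((ψ iff χ) implies φ) iff ((φ implies (ψ iff ψ)) implies ((χ implies ψ) implies (χ iff φ))) = 3 iff 4 = 3
φ iff χ = 1 iff 3 = 2
not (φ iff χ) = not 2 = 2
φ iff φ = 1 iff 1 = 4
ψ iff (φ iff φ) = 1 iff 4 = 1
not (φ iff χ) implies (ψ iff (φ iff φ)) = 2 implies 1 = 3
φ implies ψ = 1 implies 1 = 4
χ implies χ = 3 implies 3 = 4
φ implies (χ implies χ) = 1 implies 4 = 4
(φ implies ψ) iff (φ implies (χ implies χ)) = 4 iff 4 = 4
(not (φ iff χ) implies (ψ iff (φ iff φ))) implies ((φ implies ψ) iff (φ implies (χ implies χ))) = 3 implies 4 = 4
(((ψ iff χ) implies φ) iff ((φ implies (ψ iff ψ)) implies ((χ implies ψ) implies (χ iff φ)))) iff ((not (φ iff χ) implies (ψ iff (φ iff φ))) implies ((φ implies ψ) iff (φ implies (χ implies χ)))) = 3 iff 4 = 3
not φ = not 1 = 3
not not φ = not 3 = 1
not φ = not 1 = 3
χ iff not φ = 3 iff 3 = 4
not not φ iff (χ iff not φ) = 1 iff 4 = 1
((((ψ iff χ) implies φ) iff ((φ implies (ψ iff ψ)) implies ((χ implies ψ) implies (χ iff φ)))) iff ((not (φ iff χ) implies (ψ iff (φ iff φ))) implies ((φ implies ψ) iff (φ implies (χ implies χ))))) implies (not not φ iff (χ iff not φ)) = 3 implies 1 = 2

2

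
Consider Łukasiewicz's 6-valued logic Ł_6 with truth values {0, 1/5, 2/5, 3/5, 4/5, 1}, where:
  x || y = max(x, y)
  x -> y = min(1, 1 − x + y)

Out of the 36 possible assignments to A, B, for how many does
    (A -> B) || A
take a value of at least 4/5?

33

value 1: 26 assignments (counts)
value 4/5: 7 assignments (counts)
value 3/5: 3 assignments
So 33 of the 36 assignments meet the threshold.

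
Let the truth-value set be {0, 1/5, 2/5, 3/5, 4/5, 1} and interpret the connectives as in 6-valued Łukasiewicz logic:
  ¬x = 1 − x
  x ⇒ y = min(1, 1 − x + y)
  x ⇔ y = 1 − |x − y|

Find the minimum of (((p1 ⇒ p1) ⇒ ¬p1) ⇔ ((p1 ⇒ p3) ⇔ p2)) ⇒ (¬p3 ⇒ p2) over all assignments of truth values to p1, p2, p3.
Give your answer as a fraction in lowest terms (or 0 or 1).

1/5

Take p1 = 2/5, p2 = 0, p3 = 0:
p1 ⇒ p1 = 2/5 ⇒ 2/5 = 1
¬p1 = ¬2/5 = 3/5
(p1 ⇒ p1) ⇒ ¬p1 = 1 ⇒ 3/5 = 3/5
p1 ⇒ p3 = 2/5 ⇒ 0 = 3/5
(p1 ⇒ p3) ⇔ p2 = 3/5 ⇔ 0 = 2/5
((p1 ⇒ p1) ⇒ ¬p1) ⇔ ((p1 ⇒ p3) ⇔ p2) = 3/5 ⇔ 2/5 = 4/5
¬p3 = ¬0 = 1
¬p3 ⇒ p2 = 1 ⇒ 0 = 0
(((p1 ⇒ p1) ⇒ ¬p1) ⇔ ((p1 ⇒ p3) ⇔ p2)) ⇒ (¬p3 ⇒ p2) = 4/5 ⇒ 0 = 1/5
No assignment yields a value below 1/5, so this is the minimum.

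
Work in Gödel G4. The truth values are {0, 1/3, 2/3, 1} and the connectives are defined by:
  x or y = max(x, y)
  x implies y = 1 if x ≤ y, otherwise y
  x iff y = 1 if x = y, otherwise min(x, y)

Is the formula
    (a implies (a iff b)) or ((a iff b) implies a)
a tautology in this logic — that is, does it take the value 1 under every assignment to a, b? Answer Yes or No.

Yes

a = 0, b = 0 ↦ 1
a = 0, b = 1/3 ↦ 1
a = 0, b = 2/3 ↦ 1
a = 0, b = 1 ↦ 1
a = 1/3, b = 0 ↦ 1
a = 1/3, b = 1/3 ↦ 1
a = 1/3, b = 2/3 ↦ 1
a = 1/3, b = 1 ↦ 1
a = 2/3, b = 0 ↦ 1
a = 2/3, b = 1/3 ↦ 1
a = 2/3, b = 2/3 ↦ 1
a = 2/3, b = 1 ↦ 1
a = 1, b = 0 ↦ 1
a = 1, b = 1/3 ↦ 1
a = 1, b = 2/3 ↦ 1
a = 1, b = 1 ↦ 1
Every assignment gives a value ≥ 1.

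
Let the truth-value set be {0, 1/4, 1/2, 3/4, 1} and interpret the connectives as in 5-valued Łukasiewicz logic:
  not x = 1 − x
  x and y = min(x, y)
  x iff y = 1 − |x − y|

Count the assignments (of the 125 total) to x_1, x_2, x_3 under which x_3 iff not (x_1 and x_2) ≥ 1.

25

value 1: 25 assignments (counts)
value 3/4: 40 assignments
value 1/2: 30 assignments
value 1/4: 20 assignments
value 0: 10 assignments
So 25 of the 125 assignments meet the threshold.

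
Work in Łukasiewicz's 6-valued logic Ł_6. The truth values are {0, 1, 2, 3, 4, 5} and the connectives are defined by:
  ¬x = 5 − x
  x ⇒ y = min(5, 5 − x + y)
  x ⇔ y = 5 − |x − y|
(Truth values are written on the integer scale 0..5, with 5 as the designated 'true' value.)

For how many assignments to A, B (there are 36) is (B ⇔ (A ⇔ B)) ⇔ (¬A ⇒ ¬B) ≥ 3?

30

value 5: 12 assignments (counts)
value 4: 11 assignments (counts)
value 3: 7 assignments (counts)
value 2: 3 assignments
value 1: 2 assignments
value 0: 1 assignment
So 30 of the 36 assignments meet the threshold.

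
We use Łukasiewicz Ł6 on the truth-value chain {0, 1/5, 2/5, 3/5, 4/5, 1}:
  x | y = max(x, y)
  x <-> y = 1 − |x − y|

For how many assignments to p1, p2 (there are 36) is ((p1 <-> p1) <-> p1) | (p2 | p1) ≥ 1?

value 1: 11 assignments (counts)
value 4/5: 9 assignments
value 3/5: 7 assignments
value 2/5: 5 assignments
value 1/5: 3 assignments
value 0: 1 assignment
So 11 of the 36 assignments meet the threshold.

11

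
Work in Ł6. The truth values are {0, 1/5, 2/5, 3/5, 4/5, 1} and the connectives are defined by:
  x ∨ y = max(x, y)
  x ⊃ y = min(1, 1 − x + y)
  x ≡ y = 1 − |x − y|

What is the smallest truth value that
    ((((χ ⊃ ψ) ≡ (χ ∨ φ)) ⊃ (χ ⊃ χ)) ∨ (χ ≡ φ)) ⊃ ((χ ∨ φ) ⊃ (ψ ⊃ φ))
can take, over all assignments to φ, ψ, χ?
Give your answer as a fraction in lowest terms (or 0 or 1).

0

Take φ = 0, ψ = 1, χ = 1:
χ ⊃ ψ = 1 ⊃ 1 = 1
χ ∨ φ = 1 ∨ 0 = 1
(χ ⊃ ψ) ≡ (χ ∨ φ) = 1 ≡ 1 = 1
χ ⊃ χ = 1 ⊃ 1 = 1
((χ ⊃ ψ) ≡ (χ ∨ φ)) ⊃ (χ ⊃ χ) = 1 ⊃ 1 = 1
χ ≡ φ = 1 ≡ 0 = 0
(((χ ⊃ ψ) ≡ (χ ∨ φ)) ⊃ (χ ⊃ χ)) ∨ (χ ≡ φ) = 1 ∨ 0 = 1
χ ∨ φ = 1 ∨ 0 = 1
ψ ⊃ φ = 1 ⊃ 0 = 0
(χ ∨ φ) ⊃ (ψ ⊃ φ) = 1 ⊃ 0 = 0
((((χ ⊃ ψ) ≡ (χ ∨ φ)) ⊃ (χ ⊃ χ)) ∨ (χ ≡ φ)) ⊃ ((χ ∨ φ) ⊃ (ψ ⊃ φ)) = 1 ⊃ 0 = 0
No assignment yields a value below 0, so this is the minimum.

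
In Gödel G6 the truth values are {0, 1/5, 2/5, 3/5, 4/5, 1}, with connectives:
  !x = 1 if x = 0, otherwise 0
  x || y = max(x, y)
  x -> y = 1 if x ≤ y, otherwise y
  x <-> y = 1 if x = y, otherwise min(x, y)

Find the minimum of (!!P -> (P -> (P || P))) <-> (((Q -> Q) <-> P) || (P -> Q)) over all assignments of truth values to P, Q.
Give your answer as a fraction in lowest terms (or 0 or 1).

1/5

Take P = 1/5, Q = 0:
!P = !1/5 = 0
!!P = !0 = 1
P || P = 1/5 || 1/5 = 1/5
P -> (P || P) = 1/5 -> 1/5 = 1
!!P -> (P -> (P || P)) = 1 -> 1 = 1
Q -> Q = 0 -> 0 = 1
(Q -> Q) <-> P = 1 <-> 1/5 = 1/5
P -> Q = 1/5 -> 0 = 0
((Q -> Q) <-> P) || (P -> Q) = 1/5 || 0 = 1/5
(!!P -> (P -> (P || P))) <-> (((Q -> Q) <-> P) || (P -> Q)) = 1 <-> 1/5 = 1/5
No assignment yields a value below 1/5, so this is the minimum.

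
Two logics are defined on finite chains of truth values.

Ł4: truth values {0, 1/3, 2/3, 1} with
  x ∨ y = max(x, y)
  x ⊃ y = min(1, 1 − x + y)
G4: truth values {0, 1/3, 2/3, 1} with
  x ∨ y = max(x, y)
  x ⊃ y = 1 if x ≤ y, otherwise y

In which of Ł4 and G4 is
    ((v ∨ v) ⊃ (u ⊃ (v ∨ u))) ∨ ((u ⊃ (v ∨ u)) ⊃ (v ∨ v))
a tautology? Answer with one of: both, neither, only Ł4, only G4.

In Ł4: every assignment gives 1 — tautology.
In G4: every assignment gives 1 — tautology.

both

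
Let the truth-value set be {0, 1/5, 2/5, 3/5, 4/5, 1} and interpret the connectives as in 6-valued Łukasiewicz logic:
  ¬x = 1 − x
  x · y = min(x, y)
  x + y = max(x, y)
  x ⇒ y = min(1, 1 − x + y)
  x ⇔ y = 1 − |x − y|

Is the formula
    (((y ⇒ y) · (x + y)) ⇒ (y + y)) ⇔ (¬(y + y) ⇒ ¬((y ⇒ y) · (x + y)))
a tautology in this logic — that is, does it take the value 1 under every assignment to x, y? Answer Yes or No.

At x = 0, y = 2/5, for instance:
y ⇒ y = 2/5 ⇒ 2/5 = 1
x + y = 0 + 2/5 = 2/5
(y ⇒ y) · (x + y) = 1 · 2/5 = 2/5
y + y = 2/5 + 2/5 = 2/5
((y ⇒ y) · (x + y)) ⇒ (y + y) = 2/5 ⇒ 2/5 = 1
¬(y + y) = ¬2/5 = 3/5
¬((y ⇒ y) · (x + y)) = ¬2/5 = 3/5
¬(y + y) ⇒ ¬((y ⇒ y) · (x + y)) = 3/5 ⇒ 3/5 = 1
(((y ⇒ y) · (x + y)) ⇒ (y + y)) ⇔ (¬(y + y) ⇒ ¬((y ⇒ y) · (x + y))) = 1 ⇔ 1 = 1
and checking the remaining 35 assignments likewise gives ≥ 1 in every case.

Yes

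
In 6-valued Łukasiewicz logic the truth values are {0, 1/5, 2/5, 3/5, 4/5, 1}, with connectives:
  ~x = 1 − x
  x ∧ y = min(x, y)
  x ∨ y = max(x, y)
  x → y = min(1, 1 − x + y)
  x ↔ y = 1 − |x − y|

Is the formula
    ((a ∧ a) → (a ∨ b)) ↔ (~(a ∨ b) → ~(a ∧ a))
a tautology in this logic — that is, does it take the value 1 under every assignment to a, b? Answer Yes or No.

At a = 3/5, b = 2/5, for instance:
a ∧ a = 3/5 ∧ 3/5 = 3/5
a ∨ b = 3/5 ∨ 2/5 = 3/5
(a ∧ a) → (a ∨ b) = 3/5 → 3/5 = 1
~(a ∨ b) = ~3/5 = 2/5
~(a ∧ a) = ~3/5 = 2/5
~(a ∨ b) → ~(a ∧ a) = 2/5 → 2/5 = 1
((a ∧ a) → (a ∨ b)) ↔ (~(a ∨ b) → ~(a ∧ a)) = 1 ↔ 1 = 1
and checking the remaining 35 assignments likewise gives ≥ 1 in every case.

Yes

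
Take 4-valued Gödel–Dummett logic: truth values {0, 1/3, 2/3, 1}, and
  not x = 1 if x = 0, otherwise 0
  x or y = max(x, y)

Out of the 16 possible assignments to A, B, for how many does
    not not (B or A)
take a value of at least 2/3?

A = 0, B = 0 ↦ 0  <
A = 0, B = 1/3 ↦ 1  ≥
A = 0, B = 2/3 ↦ 1  ≥
A = 0, B = 1 ↦ 1  ≥
A = 1/3, B = 0 ↦ 1  ≥
A = 1/3, B = 1/3 ↦ 1  ≥
A = 1/3, B = 2/3 ↦ 1  ≥
A = 1/3, B = 1 ↦ 1  ≥
A = 2/3, B = 0 ↦ 1  ≥
A = 2/3, B = 1/3 ↦ 1  ≥
A = 2/3, B = 2/3 ↦ 1  ≥
A = 2/3, B = 1 ↦ 1  ≥
A = 1, B = 0 ↦ 1  ≥
A = 1, B = 1/3 ↦ 1  ≥
A = 1, B = 2/3 ↦ 1  ≥
A = 1, B = 1 ↦ 1  ≥
So 15 of the 16 assignments meet the threshold.

15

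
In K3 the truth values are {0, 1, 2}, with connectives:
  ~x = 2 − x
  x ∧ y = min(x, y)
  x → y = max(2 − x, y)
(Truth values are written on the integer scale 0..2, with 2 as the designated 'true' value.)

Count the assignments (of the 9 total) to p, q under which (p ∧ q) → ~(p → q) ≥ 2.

5

p = 0, q = 0 ↦ 2  ≥
p = 0, q = 1 ↦ 2  ≥
p = 0, q = 2 ↦ 2  ≥
p = 1, q = 0 ↦ 2  ≥
p = 1, q = 1 ↦ 1  <
p = 1, q = 2 ↦ 1  <
p = 2, q = 0 ↦ 2  ≥
p = 2, q = 1 ↦ 1  <
p = 2, q = 2 ↦ 0  <
So 5 of the 9 assignments meet the threshold.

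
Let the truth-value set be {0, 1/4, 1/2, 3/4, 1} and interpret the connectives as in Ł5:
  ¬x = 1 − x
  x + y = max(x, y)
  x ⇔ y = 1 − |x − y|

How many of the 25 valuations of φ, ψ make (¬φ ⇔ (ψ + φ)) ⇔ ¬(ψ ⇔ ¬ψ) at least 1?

6

value 1: 6 assignments (counts)
value 3/4: 4 assignments
value 1/2: 9 assignments
value 1/4: 2 assignments
value 0: 4 assignments
So 6 of the 25 assignments meet the threshold.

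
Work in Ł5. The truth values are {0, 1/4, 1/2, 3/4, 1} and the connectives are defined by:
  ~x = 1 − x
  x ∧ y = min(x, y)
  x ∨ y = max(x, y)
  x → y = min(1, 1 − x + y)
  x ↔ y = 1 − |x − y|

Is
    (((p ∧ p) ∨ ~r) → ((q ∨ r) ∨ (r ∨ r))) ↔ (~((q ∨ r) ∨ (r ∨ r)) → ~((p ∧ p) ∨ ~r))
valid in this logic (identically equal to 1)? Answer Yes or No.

Yes

At p = 3/4, q = 3/4, r = 1/2, for instance:
p ∧ p = 3/4 ∧ 3/4 = 3/4
~r = ~1/2 = 1/2
(p ∧ p) ∨ ~r = 3/4 ∨ 1/2 = 3/4
q ∨ r = 3/4 ∨ 1/2 = 3/4
r ∨ r = 1/2 ∨ 1/2 = 1/2
(q ∨ r) ∨ (r ∨ r) = 3/4 ∨ 1/2 = 3/4
((p ∧ p) ∨ ~r) → ((q ∨ r) ∨ (r ∨ r)) = 3/4 → 3/4 = 1
~((q ∨ r) ∨ (r ∨ r)) = ~3/4 = 1/4
~((p ∧ p) ∨ ~r) = ~3/4 = 1/4
~((q ∨ r) ∨ (r ∨ r)) → ~((p ∧ p) ∨ ~r) = 1/4 → 1/4 = 1
(((p ∧ p) ∨ ~r) → ((q ∨ r) ∨ (r ∨ r))) ↔ (~((q ∨ r) ∨ (r ∨ r)) → ~((p ∧ p) ∨ ~r)) = 1 ↔ 1 = 1
and checking the remaining 124 assignments likewise gives ≥ 1 in every case.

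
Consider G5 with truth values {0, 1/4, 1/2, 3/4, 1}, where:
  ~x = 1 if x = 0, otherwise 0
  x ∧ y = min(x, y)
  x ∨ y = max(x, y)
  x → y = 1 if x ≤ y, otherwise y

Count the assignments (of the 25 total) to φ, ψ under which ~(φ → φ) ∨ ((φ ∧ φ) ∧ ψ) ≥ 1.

1

value 1: 1 assignment (counts)
value 3/4: 3 assignments
value 1/2: 5 assignments
value 1/4: 7 assignments
value 0: 9 assignments
So 1 of the 25 assignments meets the threshold.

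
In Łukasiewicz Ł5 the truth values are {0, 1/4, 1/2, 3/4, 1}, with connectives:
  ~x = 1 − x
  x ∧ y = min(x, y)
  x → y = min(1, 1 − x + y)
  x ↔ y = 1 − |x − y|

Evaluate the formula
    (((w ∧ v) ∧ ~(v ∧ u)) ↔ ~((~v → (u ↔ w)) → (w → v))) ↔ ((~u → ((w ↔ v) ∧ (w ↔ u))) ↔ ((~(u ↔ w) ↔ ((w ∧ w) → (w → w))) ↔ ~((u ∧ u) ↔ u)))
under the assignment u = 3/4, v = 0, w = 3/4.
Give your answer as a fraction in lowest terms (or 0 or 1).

1/4

w ∧ v = 3/4 ∧ 0 = 0
v ∧ u = 0 ∧ 3/4 = 0
~(v ∧ u) = ~0 = 1
(w ∧ v) ∧ ~(v ∧ u) = 0 ∧ 1 = 0
~v = ~0 = 1
u ↔ w = 3/4 ↔ 3/4 = 1
~v → (u ↔ w) = 1 → 1 = 1
w → v = 3/4 → 0 = 1/4
(~v → (u ↔ w)) → (w → v) = 1 → 1/4 = 1/4
~((~v → (u ↔ w)) → (w → v)) = ~1/4 = 3/4
((w ∧ v) ∧ ~(v ∧ u)) ↔ ~((~v → (u ↔ w)) → (w → v)) = 0 ↔ 3/4 = 1/4
~u = ~3/4 = 1/4
w ↔ v = 3/4 ↔ 0 = 1/4
w ↔ u = 3/4 ↔ 3/4 = 1
(w ↔ v) ∧ (w ↔ u) = 1/4 ∧ 1 = 1/4
~u → ((w ↔ v) ∧ (w ↔ u)) = 1/4 → 1/4 = 1
u ↔ w = 3/4 ↔ 3/4 = 1
~(u ↔ w) = ~1 = 0
w ∧ w = 3/4 ∧ 3/4 = 3/4
w → w = 3/4 → 3/4 = 1
(w ∧ w) → (w → w) = 3/4 → 1 = 1
~(u ↔ w) ↔ ((w ∧ w) → (w → w)) = 0 ↔ 1 = 0
u ∧ u = 3/4 ∧ 3/4 = 3/4
(u ∧ u) ↔ u = 3/4 ↔ 3/4 = 1
~((u ∧ u) ↔ u) = ~1 = 0
(~(u ↔ w) ↔ ((w ∧ w) → (w → w))) ↔ ~((u ∧ u) ↔ u) = 0 ↔ 0 = 1
(~u → ((w ↔ v) ∧ (w ↔ u))) ↔ ((~(u ↔ w) ↔ ((w ∧ w) → (w → w))) ↔ ~((u ∧ u) ↔ u)) = 1 ↔ 1 = 1
(((w ∧ v) ∧ ~(v ∧ u)) ↔ ~((~v → (u ↔ w)) → (w → v))) ↔ ((~u → ((w ↔ v) ∧ (w ↔ u))) ↔ ((~(u ↔ w) ↔ ((w ∧ w) → (w → w))) ↔ ~((u ∧ u) ↔ u))) = 1/4 ↔ 1 = 1/4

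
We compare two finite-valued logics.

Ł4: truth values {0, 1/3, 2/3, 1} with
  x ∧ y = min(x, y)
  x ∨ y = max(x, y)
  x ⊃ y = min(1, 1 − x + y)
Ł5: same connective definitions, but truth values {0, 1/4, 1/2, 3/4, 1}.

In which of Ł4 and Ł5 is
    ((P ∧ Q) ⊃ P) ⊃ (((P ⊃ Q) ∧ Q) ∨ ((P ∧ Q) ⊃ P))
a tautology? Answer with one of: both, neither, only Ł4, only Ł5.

both

In Ł4: every assignment gives 1 — tautology.
In Ł5: every assignment gives 1 — tautology.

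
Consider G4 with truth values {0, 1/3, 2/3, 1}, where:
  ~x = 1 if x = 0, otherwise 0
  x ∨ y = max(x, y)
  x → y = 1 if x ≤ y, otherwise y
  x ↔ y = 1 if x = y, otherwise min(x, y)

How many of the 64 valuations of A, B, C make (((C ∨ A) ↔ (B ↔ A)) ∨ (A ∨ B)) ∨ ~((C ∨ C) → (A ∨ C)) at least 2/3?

value 1: 35 assignments (counts)
value 2/3: 18 assignments (counts)
value 1/3: 10 assignments
value 0: 1 assignment
So 53 of the 64 assignments meet the threshold.

53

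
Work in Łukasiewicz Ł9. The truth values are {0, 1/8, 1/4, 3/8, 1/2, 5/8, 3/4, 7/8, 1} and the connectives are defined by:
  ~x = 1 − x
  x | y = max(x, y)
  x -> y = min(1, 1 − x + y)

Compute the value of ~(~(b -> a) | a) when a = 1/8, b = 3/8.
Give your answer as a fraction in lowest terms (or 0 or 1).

3/4

b -> a = 3/8 -> 1/8 = 3/4
~(b -> a) = ~3/4 = 1/4
~(b -> a) | a = 1/4 | 1/8 = 1/4
~(~(b -> a) | a) = ~1/4 = 3/4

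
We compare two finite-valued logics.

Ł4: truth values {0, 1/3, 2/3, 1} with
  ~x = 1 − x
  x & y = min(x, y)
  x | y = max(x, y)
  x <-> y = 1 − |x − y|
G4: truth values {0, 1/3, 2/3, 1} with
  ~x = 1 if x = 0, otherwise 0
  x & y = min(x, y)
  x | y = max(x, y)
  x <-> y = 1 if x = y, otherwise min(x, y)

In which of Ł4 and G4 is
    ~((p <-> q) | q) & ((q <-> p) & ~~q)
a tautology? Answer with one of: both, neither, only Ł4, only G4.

In Ł4: at p = 0, q = 0 the value is 0 — not a tautology.
In G4: at p = 0, q = 0 the value is 0 — not a tautology.

neither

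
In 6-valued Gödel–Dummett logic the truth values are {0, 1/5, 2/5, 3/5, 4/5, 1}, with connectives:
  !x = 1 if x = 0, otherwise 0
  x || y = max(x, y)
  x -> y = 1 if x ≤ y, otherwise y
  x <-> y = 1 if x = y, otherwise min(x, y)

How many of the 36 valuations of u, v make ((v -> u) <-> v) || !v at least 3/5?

value 1: 7 assignments (counts)
value 4/5: 3 assignments (counts)
value 3/5: 5 assignments (counts)
value 2/5: 7 assignments
value 1/5: 9 assignments
value 0: 5 assignments
So 15 of the 36 assignments meet the threshold.

15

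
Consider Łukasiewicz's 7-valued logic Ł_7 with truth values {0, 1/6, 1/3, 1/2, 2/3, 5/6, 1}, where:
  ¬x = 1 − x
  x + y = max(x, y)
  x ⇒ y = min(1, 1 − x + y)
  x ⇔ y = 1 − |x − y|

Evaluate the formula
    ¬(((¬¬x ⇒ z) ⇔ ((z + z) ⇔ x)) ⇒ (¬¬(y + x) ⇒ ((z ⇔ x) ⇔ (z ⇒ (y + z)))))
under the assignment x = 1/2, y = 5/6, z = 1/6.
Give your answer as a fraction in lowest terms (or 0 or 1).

1/6

¬x = ¬1/2 = 1/2
¬¬x = ¬1/2 = 1/2
¬¬x ⇒ z = 1/2 ⇒ 1/6 = 2/3
z + z = 1/6 + 1/6 = 1/6
(z + z) ⇔ x = 1/6 ⇔ 1/2 = 2/3
(¬¬x ⇒ z) ⇔ ((z + z) ⇔ x) = 2/3 ⇔ 2/3 = 1
y + x = 5/6 + 1/2 = 5/6
¬(y + x) = ¬5/6 = 1/6
¬¬(y + x) = ¬1/6 = 5/6
z ⇔ x = 1/6 ⇔ 1/2 = 2/3
y + z = 5/6 + 1/6 = 5/6
z ⇒ (y + z) = 1/6 ⇒ 5/6 = 1
(z ⇔ x) ⇔ (z ⇒ (y + z)) = 2/3 ⇔ 1 = 2/3
¬¬(y + x) ⇒ ((z ⇔ x) ⇔ (z ⇒ (y + z))) = 5/6 ⇒ 2/3 = 5/6
((¬¬x ⇒ z) ⇔ ((z + z) ⇔ x)) ⇒ (¬¬(y + x) ⇒ ((z ⇔ x) ⇔ (z ⇒ (y + z)))) = 1 ⇒ 5/6 = 5/6
¬(((¬¬x ⇒ z) ⇔ ((z + z) ⇔ x)) ⇒ (¬¬(y + x) ⇒ ((z ⇔ x) ⇔ (z ⇒ (y + z))))) = ¬5/6 = 1/6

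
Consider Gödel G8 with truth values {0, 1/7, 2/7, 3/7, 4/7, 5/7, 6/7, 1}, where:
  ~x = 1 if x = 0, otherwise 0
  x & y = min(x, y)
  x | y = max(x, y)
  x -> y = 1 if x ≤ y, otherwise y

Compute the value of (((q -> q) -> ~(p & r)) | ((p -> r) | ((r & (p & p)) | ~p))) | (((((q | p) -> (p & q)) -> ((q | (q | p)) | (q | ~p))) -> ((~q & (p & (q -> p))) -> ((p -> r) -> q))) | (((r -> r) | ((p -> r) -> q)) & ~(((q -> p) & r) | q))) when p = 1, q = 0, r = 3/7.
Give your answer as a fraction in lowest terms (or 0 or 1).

q -> q = 0 -> 0 = 1
p & r = 1 & 3/7 = 3/7
~(p & r) = ~3/7 = 0
(q -> q) -> ~(p & r) = 1 -> 0 = 0
p -> r = 1 -> 3/7 = 3/7
p & p = 1 & 1 = 1
r & (p & p) = 3/7 & 1 = 3/7
~p = ~1 = 0
(r & (p & p)) | ~p = 3/7 | 0 = 3/7
(p -> r) | ((r & (p & p)) | ~p) = 3/7 | 3/7 = 3/7
((q -> q) -> ~(p & r)) | ((p -> r) | ((r & (p & p)) | ~p)) = 0 | 3/7 = 3/7
q | p = 0 | 1 = 1
p & q = 1 & 0 = 0
(q | p) -> (p & q) = 1 -> 0 = 0
q | p = 0 | 1 = 1
q | (q | p) = 0 | 1 = 1
~p = ~1 = 0
q | ~p = 0 | 0 = 0
(q | (q | p)) | (q | ~p) = 1 | 0 = 1
((q | p) -> (p & q)) -> ((q | (q | p)) | (q | ~p)) = 0 -> 1 = 1
~q = ~0 = 1
q -> p = 0 -> 1 = 1
p & (q -> p) = 1 & 1 = 1
~q & (p & (q -> p)) = 1 & 1 = 1
p -> r = 1 -> 3/7 = 3/7
(p -> r) -> q = 3/7 -> 0 = 0
(~q & (p & (q -> p))) -> ((p -> r) -> q) = 1 -> 0 = 0
(((q | p) -> (p & q)) -> ((q | (q | p)) | (q | ~p))) -> ((~q & (p & (q -> p))) -> ((p -> r) -> q)) = 1 -> 0 = 0
r -> r = 3/7 -> 3/7 = 1
p -> r = 1 -> 3/7 = 3/7
(p -> r) -> q = 3/7 -> 0 = 0
(r -> r) | ((p -> r) -> q) = 1 | 0 = 1
q -> p = 0 -> 1 = 1
(q -> p) & r = 1 & 3/7 = 3/7
((q -> p) & r) | q = 3/7 | 0 = 3/7
~(((q -> p) & r) | q) = ~3/7 = 0
((r -> r) | ((p -> r) -> q)) & ~(((q -> p) & r) | q) = 1 & 0 = 0
((((q | p) -> (p & q)) -> ((q | (q | p)) | (q | ~p))) -> ((~q & (p & (q -> p))) -> ((p -> r) -> q))) | (((r -> r) | ((p -> r) -> q)) & ~(((q -> p) & r) | q)) = 0 | 0 = 0
(((q -> q) -> ~(p & r)) | ((p -> r) | ((r & (p & p)) | ~p))) | (((((q | p) -> (p & q)) -> ((q | (q | p)) | (q | ~p))) -> ((~q & (p & (q -> p))) -> ((p -> r) -> q))) | (((r -> r) | ((p -> r) -> q)) & ~(((q -> p) & r) | q))) = 3/7 | 0 = 3/7

3/7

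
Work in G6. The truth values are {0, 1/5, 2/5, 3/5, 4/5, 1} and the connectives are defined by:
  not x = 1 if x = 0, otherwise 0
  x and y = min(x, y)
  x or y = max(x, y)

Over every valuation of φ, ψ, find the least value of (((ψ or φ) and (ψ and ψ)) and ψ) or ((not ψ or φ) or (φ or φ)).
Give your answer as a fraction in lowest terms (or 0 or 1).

Take φ = 0, ψ = 1/5:
ψ or φ = 1/5 or 0 = 1/5
ψ and ψ = 1/5 and 1/5 = 1/5
(ψ or φ) and (ψ and ψ) = 1/5 and 1/5 = 1/5
((ψ or φ) and (ψ and ψ)) and ψ = 1/5 and 1/5 = 1/5
not ψ = not 1/5 = 0
not ψ or φ = 0 or 0 = 0
φ or φ = 0 or 0 = 0
(not ψ or φ) or (φ or φ) = 0 or 0 = 0
(((ψ or φ) and (ψ and ψ)) and ψ) or ((not ψ or φ) or (φ or φ)) = 1/5 or 0 = 1/5
No assignment yields a value below 1/5, so this is the minimum.

1/5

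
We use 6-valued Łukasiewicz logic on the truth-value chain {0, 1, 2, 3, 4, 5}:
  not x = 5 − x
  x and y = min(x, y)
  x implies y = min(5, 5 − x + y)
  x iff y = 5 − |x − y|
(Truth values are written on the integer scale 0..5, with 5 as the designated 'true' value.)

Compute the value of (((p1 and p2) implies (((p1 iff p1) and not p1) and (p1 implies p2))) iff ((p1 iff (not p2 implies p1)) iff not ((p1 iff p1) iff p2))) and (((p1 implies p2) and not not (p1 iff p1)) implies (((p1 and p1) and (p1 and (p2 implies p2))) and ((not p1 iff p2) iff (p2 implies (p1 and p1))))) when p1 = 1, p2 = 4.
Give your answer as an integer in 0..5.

1

p1 and p2 = 1 and 4 = 1
p1 iff p1 = 1 iff 1 = 5
not p1 = not 1 = 4
(p1 iff p1) and not p1 = 5 and 4 = 4
p1 implies p2 = 1 implies 4 = 5
((p1 iff p1) and not p1) and (p1 implies p2) = 4 and 5 = 4
(p1 and p2) implies (((p1 iff p1) and not p1) and (p1 implies p2)) = 1 implies 4 = 5
not p2 = not 4 = 1
not p2 implies p1 = 1 implies 1 = 5
p1 iff (not p2 implies p1) = 1 iff 5 = 1
p1 iff p1 = 1 iff 1 = 5
(p1 iff p1) iff p2 = 5 iff 4 = 4
not ((p1 iff p1) iff p2) = not 4 = 1
(p1 iff (not p2 implies p1)) iff not ((p1 iff p1) iff p2) = 1 iff 1 = 5
((p1 and p2) implies (((p1 iff p1) and not p1) and (p1 implies p2))) iff ((p1 iff (not p2 implies p1)) iff not ((p1 iff p1) iff p2)) = 5 iff 5 = 5
p1 implies p2 = 1 implies 4 = 5
p1 iff p1 = 1 iff 1 = 5
not (p1 iff p1) = not 5 = 0
not not (p1 iff p1) = not 0 = 5
(p1 implies p2) and not not (p1 iff p1) = 5 and 5 = 5
p1 and p1 = 1 and 1 = 1
p2 implies p2 = 4 implies 4 = 5
p1 and (p2 implies p2) = 1 and 5 = 1
(p1 and p1) and (p1 and (p2 implies p2)) = 1 and 1 = 1
not p1 = not 1 = 4
not p1 iff p2 = 4 iff 4 = 5
p1 and p1 = 1 and 1 = 1
p2 implies (p1 and p1) = 4 implies 1 = 2
(not p1 iff p2) iff (p2 implies (p1 and p1)) = 5 iff 2 = 2
((p1 and p1) and (p1 and (p2 implies p2))) and ((not p1 iff p2) iff (p2 implies (p1 and p1))) = 1 and 2 = 1
((p1 implies p2) and not not (p1 iff p1)) implies (((p1 and p1) and (p1 and (p2 implies p2))) and ((not p1 iff p2) iff (p2 implies (p1 and p1)))) = 5 implies 1 = 1
(((p1 and p2) implies (((p1 iff p1) and not p1) and (p1 implies p2))) iff ((p1 iff (not p2 implies p1)) iff not ((p1 iff p1) iff p2))) and (((p1 implies p2) and not not (p1 iff p1)) implies (((p1 and p1) and (p1 and (p2 implies p2))) and ((not p1 iff p2) iff (p2 implies (p1 and p1))))) = 5 and 1 = 1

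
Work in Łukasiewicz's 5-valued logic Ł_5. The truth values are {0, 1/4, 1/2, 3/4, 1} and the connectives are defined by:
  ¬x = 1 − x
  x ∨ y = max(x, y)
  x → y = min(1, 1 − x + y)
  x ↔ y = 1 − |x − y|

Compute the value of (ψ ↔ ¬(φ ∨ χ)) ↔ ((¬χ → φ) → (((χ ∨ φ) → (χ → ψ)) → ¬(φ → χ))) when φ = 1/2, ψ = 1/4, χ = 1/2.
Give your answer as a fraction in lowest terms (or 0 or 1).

φ ∨ χ = 1/2 ∨ 1/2 = 1/2
¬(φ ∨ χ) = ¬1/2 = 1/2
ψ ↔ ¬(φ ∨ χ) = 1/4 ↔ 1/2 = 3/4
¬χ = ¬1/2 = 1/2
¬χ → φ = 1/2 → 1/2 = 1
χ ∨ φ = 1/2 ∨ 1/2 = 1/2
χ → ψ = 1/2 → 1/4 = 3/4
(χ ∨ φ) → (χ → ψ) = 1/2 → 3/4 = 1
φ → χ = 1/2 → 1/2 = 1
¬(φ → χ) = ¬1 = 0
((χ ∨ φ) → (χ → ψ)) → ¬(φ → χ) = 1 → 0 = 0
(¬χ → φ) → (((χ ∨ φ) → (χ → ψ)) → ¬(φ → χ)) = 1 → 0 = 0
(ψ ↔ ¬(φ ∨ χ)) ↔ ((¬χ → φ) → (((χ ∨ φ) → (χ → ψ)) → ¬(φ → χ))) = 3/4 ↔ 0 = 1/4

1/4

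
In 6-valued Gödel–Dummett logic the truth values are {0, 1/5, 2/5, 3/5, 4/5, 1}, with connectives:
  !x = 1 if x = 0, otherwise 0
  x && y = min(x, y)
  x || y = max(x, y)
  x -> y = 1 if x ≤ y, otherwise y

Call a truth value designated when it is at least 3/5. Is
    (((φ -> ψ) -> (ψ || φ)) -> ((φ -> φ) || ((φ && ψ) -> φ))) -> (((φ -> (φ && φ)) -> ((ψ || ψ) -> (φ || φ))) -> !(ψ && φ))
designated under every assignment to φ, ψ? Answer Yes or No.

No

Counterexample: take φ = 1/5, ψ = 1/5.
φ -> ψ = 1/5 -> 1/5 = 1
ψ || φ = 1/5 || 1/5 = 1/5
(φ -> ψ) -> (ψ || φ) = 1 -> 1/5 = 1/5
φ -> φ = 1/5 -> 1/5 = 1
φ && ψ = 1/5 && 1/5 = 1/5
(φ && ψ) -> φ = 1/5 -> 1/5 = 1
(φ -> φ) || ((φ && ψ) -> φ) = 1 || 1 = 1
((φ -> ψ) -> (ψ || φ)) -> ((φ -> φ) || ((φ && ψ) -> φ)) = 1/5 -> 1 = 1
φ && φ = 1/5 && 1/5 = 1/5
φ -> (φ && φ) = 1/5 -> 1/5 = 1
ψ || ψ = 1/5 || 1/5 = 1/5
φ || φ = 1/5 || 1/5 = 1/5
(ψ || ψ) -> (φ || φ) = 1/5 -> 1/5 = 1
(φ -> (φ && φ)) -> ((ψ || ψ) -> (φ || φ)) = 1 -> 1 = 1
ψ && φ = 1/5 && 1/5 = 1/5
!(ψ && φ) = !1/5 = 0
((φ -> (φ && φ)) -> ((ψ || ψ) -> (φ || φ))) -> !(ψ && φ) = 1 -> 0 = 0
(((φ -> ψ) -> (ψ || φ)) -> ((φ -> φ) || ((φ && ψ) -> φ))) -> (((φ -> (φ && φ)) -> ((ψ || ψ) -> (φ || φ))) -> !(ψ && φ)) = 1 -> 0 = 0
This gives 0, which is below 3/5.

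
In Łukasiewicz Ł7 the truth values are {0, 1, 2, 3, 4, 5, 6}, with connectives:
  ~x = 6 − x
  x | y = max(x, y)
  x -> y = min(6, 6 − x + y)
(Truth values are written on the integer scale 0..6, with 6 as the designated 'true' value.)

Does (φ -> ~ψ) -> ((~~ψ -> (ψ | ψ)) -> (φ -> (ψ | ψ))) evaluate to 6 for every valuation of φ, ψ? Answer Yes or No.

Counterexample: take φ = 1, ψ = 0.
~ψ = ~0 = 6
φ -> ~ψ = 1 -> 6 = 6
~ψ = ~0 = 6
~~ψ = ~6 = 0
ψ | ψ = 0 | 0 = 0
~~ψ -> (ψ | ψ) = 0 -> 0 = 6
ψ | ψ = 0 | 0 = 0
φ -> (ψ | ψ) = 1 -> 0 = 5
(~~ψ -> (ψ | ψ)) -> (φ -> (ψ | ψ)) = 6 -> 5 = 5
(φ -> ~ψ) -> ((~~ψ -> (ψ | ψ)) -> (φ -> (ψ | ψ))) = 6 -> 5 = 5
This gives 5 ≠ 6.

No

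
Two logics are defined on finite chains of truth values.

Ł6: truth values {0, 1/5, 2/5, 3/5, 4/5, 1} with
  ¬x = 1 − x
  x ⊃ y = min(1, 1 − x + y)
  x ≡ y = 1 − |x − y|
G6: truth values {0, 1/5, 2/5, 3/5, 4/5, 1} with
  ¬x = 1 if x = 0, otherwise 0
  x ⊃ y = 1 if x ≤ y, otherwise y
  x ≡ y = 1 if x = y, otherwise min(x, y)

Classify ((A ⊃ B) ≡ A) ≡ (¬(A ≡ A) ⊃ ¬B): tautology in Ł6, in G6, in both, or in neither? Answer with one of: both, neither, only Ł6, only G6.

In Ł6: at A = 0, B = 0 the value is 0 — not a tautology.
In G6: at A = 0, B = 0 the value is 0 — not a tautology.

neither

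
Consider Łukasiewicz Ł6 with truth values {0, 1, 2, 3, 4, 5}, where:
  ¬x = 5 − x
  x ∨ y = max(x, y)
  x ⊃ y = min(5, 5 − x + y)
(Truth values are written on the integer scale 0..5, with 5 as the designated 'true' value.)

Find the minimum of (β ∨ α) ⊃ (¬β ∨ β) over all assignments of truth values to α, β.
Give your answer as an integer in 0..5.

Take α = 5, β = 2:
β ∨ α = 2 ∨ 5 = 5
¬β = ¬2 = 3
¬β ∨ β = 3 ∨ 2 = 3
(β ∨ α) ⊃ (¬β ∨ β) = 5 ⊃ 3 = 3
No assignment yields a value below 3, so this is the minimum.

3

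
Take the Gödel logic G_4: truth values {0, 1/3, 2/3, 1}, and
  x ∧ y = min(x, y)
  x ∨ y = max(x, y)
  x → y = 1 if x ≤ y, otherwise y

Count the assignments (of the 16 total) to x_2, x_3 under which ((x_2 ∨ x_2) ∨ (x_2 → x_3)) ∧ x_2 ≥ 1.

x_2 = 0, x_3 = 0 ↦ 0  <
x_2 = 0, x_3 = 1/3 ↦ 0  <
x_2 = 0, x_3 = 2/3 ↦ 0  <
x_2 = 0, x_3 = 1 ↦ 0  <
x_2 = 1/3, x_3 = 0 ↦ 1/3  <
x_2 = 1/3, x_3 = 1/3 ↦ 1/3  <
x_2 = 1/3, x_3 = 2/3 ↦ 1/3  <
x_2 = 1/3, x_3 = 1 ↦ 1/3  <
x_2 = 2/3, x_3 = 0 ↦ 2/3  <
x_2 = 2/3, x_3 = 1/3 ↦ 2/3  <
x_2 = 2/3, x_3 = 2/3 ↦ 2/3  <
x_2 = 2/3, x_3 = 1 ↦ 2/3  <
x_2 = 1, x_3 = 0 ↦ 1  ≥
x_2 = 1, x_3 = 1/3 ↦ 1  ≥
x_2 = 1, x_3 = 2/3 ↦ 1  ≥
x_2 = 1, x_3 = 1 ↦ 1  ≥
So 4 of the 16 assignments meet the threshold.

4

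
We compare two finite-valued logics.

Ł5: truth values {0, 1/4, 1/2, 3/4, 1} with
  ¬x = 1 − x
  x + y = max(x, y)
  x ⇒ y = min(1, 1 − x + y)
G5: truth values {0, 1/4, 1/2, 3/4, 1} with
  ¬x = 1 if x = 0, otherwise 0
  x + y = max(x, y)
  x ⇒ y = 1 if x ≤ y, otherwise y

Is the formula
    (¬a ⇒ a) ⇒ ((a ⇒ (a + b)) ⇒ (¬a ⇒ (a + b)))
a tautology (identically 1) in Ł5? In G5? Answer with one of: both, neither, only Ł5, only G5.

both

In Ł5: every assignment gives 1 — tautology.
In G5: every assignment gives 1 — tautology.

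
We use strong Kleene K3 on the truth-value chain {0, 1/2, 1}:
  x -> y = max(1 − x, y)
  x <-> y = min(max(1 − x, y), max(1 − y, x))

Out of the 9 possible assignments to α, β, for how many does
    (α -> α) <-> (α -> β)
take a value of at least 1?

α = 0, β = 0 ↦ 1  ≥
α = 0, β = 1/2 ↦ 1  ≥
α = 0, β = 1 ↦ 1  ≥
α = 1/2, β = 0 ↦ 1/2  <
α = 1/2, β = 1/2 ↦ 1/2  <
α = 1/2, β = 1 ↦ 1/2  <
α = 1, β = 0 ↦ 0  <
α = 1, β = 1/2 ↦ 1/2  <
α = 1, β = 1 ↦ 1  ≥
So 4 of the 9 assignments meet the threshold.

4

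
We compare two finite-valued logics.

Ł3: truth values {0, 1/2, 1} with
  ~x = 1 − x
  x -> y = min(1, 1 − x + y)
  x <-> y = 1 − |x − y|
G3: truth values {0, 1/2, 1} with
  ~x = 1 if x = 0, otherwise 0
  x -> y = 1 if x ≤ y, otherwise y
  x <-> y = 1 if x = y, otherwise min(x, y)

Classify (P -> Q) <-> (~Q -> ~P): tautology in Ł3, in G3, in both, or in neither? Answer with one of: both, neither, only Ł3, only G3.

only Ł3

In Ł3: every assignment gives 1 — tautology.
In G3: at P = 1, Q = 1/2 the value is 1/2 — not a tautology.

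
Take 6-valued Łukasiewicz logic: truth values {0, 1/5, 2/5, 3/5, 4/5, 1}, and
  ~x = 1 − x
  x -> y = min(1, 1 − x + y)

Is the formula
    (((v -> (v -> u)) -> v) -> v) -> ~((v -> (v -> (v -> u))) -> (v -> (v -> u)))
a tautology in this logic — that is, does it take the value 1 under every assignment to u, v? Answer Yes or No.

Counterexample: take u = 0, v = 0.
v -> u = 0 -> 0 = 1
v -> (v -> u) = 0 -> 1 = 1
(v -> (v -> u)) -> v = 1 -> 0 = 0
((v -> (v -> u)) -> v) -> v = 0 -> 0 = 1
v -> (v -> (v -> u)) = 0 -> 1 = 1
(v -> (v -> (v -> u))) -> (v -> (v -> u)) = 1 -> 1 = 1
~((v -> (v -> (v -> u))) -> (v -> (v -> u))) = ~1 = 0
(((v -> (v -> u)) -> v) -> v) -> ~((v -> (v -> (v -> u))) -> (v -> (v -> u))) = 1 -> 0 = 0
This gives 0 ≠ 1.

No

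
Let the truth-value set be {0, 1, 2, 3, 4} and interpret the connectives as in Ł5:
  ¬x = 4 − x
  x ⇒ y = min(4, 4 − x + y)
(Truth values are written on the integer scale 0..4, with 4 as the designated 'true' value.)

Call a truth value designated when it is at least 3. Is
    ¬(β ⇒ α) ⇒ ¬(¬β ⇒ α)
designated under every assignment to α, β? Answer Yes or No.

No

Counterexample: take α = 0, β = 3.
β ⇒ α = 3 ⇒ 0 = 1
¬(β ⇒ α) = ¬1 = 3
¬β = ¬3 = 1
¬β ⇒ α = 1 ⇒ 0 = 3
¬(¬β ⇒ α) = ¬3 = 1
¬(β ⇒ α) ⇒ ¬(¬β ⇒ α) = 3 ⇒ 1 = 2
This gives 2, which is below 3.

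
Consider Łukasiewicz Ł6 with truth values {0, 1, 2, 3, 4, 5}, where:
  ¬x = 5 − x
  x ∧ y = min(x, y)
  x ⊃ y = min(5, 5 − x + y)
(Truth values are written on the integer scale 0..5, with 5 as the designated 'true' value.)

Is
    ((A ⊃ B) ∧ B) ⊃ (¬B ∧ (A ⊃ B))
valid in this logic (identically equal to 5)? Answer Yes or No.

No

Counterexample: take A = 0, B = 3.
A ⊃ B = 0 ⊃ 3 = 5
(A ⊃ B) ∧ B = 5 ∧ 3 = 3
¬B = ¬3 = 2
A ⊃ B = 0 ⊃ 3 = 5
¬B ∧ (A ⊃ B) = 2 ∧ 5 = 2
((A ⊃ B) ∧ B) ⊃ (¬B ∧ (A ⊃ B)) = 3 ⊃ 2 = 4
This gives 4 ≠ 5.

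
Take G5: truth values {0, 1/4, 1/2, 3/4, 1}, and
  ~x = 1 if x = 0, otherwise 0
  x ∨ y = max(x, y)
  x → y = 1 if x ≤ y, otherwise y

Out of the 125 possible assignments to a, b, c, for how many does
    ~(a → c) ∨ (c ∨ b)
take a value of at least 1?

value 1: 61 assignments (counts)
value 3/4: 31 assignments
value 1/2: 21 assignments
value 1/4: 11 assignments
value 0: 1 assignment
So 61 of the 125 assignments meet the threshold.

61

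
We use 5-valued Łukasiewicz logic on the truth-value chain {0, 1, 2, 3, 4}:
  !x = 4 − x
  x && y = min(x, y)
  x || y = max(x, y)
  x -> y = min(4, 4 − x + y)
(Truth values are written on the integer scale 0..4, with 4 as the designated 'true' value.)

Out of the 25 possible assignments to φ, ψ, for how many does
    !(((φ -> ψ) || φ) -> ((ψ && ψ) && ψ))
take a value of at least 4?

value 4: 2 assignments (counts)
value 3: 5 assignments
value 2: 7 assignments
value 1: 6 assignments
value 0: 5 assignments
So 2 of the 25 assignments meet the threshold.

2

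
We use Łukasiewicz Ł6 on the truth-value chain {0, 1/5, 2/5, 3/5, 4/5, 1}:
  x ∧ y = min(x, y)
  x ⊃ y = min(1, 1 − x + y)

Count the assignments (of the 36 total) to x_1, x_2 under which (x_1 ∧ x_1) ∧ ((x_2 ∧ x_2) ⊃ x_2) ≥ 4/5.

value 1: 6 assignments (counts)
value 4/5: 6 assignments (counts)
value 3/5: 6 assignments
value 2/5: 6 assignments
value 1/5: 6 assignments
value 0: 6 assignments
So 12 of the 36 assignments meet the threshold.

12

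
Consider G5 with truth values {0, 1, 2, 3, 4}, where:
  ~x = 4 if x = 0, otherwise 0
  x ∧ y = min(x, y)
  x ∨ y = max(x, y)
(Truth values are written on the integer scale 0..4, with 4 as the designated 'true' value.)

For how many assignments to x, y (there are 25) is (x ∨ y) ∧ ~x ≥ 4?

value 4: 1 assignment (counts)
value 3: 1 assignment
value 2: 1 assignment
value 1: 1 assignment
value 0: 21 assignments
So 1 of the 25 assignments meets the threshold.

1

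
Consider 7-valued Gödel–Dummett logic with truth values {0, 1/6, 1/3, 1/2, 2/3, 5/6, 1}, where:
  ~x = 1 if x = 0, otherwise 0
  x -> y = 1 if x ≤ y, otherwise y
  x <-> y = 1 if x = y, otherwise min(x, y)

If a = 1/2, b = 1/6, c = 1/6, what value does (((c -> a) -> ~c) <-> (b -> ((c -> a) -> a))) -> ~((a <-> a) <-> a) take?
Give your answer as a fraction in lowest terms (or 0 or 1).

1

c -> a = 1/6 -> 1/2 = 1
~c = ~1/6 = 0
(c -> a) -> ~c = 1 -> 0 = 0
c -> a = 1/6 -> 1/2 = 1
(c -> a) -> a = 1 -> 1/2 = 1/2
b -> ((c -> a) -> a) = 1/6 -> 1/2 = 1
((c -> a) -> ~c) <-> (b -> ((c -> a) -> a)) = 0 <-> 1 = 0
a <-> a = 1/2 <-> 1/2 = 1
(a <-> a) <-> a = 1 <-> 1/2 = 1/2
~((a <-> a) <-> a) = ~1/2 = 0
(((c -> a) -> ~c) <-> (b -> ((c -> a) -> a))) -> ~((a <-> a) <-> a) = 0 -> 0 = 1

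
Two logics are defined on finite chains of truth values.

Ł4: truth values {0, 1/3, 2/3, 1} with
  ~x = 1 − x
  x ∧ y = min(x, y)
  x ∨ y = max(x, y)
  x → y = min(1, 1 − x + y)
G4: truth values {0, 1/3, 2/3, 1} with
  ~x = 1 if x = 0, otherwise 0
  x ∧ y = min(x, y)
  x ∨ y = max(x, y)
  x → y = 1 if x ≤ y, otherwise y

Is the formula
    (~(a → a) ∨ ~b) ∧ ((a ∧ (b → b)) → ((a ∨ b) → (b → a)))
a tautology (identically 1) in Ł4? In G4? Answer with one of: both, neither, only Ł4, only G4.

neither

In Ł4: at a = 0, b = 1/3 the value is 2/3 — not a tautology.
In G4: at a = 0, b = 1/3 the value is 0 — not a tautology.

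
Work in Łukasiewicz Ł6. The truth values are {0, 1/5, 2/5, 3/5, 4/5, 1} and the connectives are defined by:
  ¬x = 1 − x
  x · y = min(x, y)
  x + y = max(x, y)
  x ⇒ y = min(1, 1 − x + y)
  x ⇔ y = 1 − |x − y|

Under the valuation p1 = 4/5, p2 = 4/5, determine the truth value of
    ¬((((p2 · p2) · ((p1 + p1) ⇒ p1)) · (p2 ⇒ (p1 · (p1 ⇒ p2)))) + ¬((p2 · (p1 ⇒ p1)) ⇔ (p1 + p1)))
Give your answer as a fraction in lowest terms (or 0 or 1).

p2 · p2 = 4/5 · 4/5 = 4/5
p1 + p1 = 4/5 + 4/5 = 4/5
(p1 + p1) ⇒ p1 = 4/5 ⇒ 4/5 = 1
(p2 · p2) · ((p1 + p1) ⇒ p1) = 4/5 · 1 = 4/5
p1 ⇒ p2 = 4/5 ⇒ 4/5 = 1
p1 · (p1 ⇒ p2) = 4/5 · 1 = 4/5
p2 ⇒ (p1 · (p1 ⇒ p2)) = 4/5 ⇒ 4/5 = 1
((p2 · p2) · ((p1 + p1) ⇒ p1)) · (p2 ⇒ (p1 · (p1 ⇒ p2))) = 4/5 · 1 = 4/5
p1 ⇒ p1 = 4/5 ⇒ 4/5 = 1
p2 · (p1 ⇒ p1) = 4/5 · 1 = 4/5
p1 + p1 = 4/5 + 4/5 = 4/5
(p2 · (p1 ⇒ p1)) ⇔ (p1 + p1) = 4/5 ⇔ 4/5 = 1
¬((p2 · (p1 ⇒ p1)) ⇔ (p1 + p1)) = ¬1 = 0
(((p2 · p2) · ((p1 + p1) ⇒ p1)) · (p2 ⇒ (p1 · (p1 ⇒ p2)))) + ¬((p2 · (p1 ⇒ p1)) ⇔ (p1 + p1)) = 4/5 + 0 = 4/5
¬((((p2 · p2) · ((p1 + p1) ⇒ p1)) · (p2 ⇒ (p1 · (p1 ⇒ p2)))) + ¬((p2 · (p1 ⇒ p1)) ⇔ (p1 + p1))) = ¬4/5 = 1/5

1/5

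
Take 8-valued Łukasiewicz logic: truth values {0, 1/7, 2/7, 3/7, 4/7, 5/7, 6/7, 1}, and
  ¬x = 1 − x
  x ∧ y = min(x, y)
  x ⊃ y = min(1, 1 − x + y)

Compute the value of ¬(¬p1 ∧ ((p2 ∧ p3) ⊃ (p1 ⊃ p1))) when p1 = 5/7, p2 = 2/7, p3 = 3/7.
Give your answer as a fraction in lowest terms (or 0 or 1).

¬p1 = ¬5/7 = 2/7
p2 ∧ p3 = 2/7 ∧ 3/7 = 2/7
p1 ⊃ p1 = 5/7 ⊃ 5/7 = 1
(p2 ∧ p3) ⊃ (p1 ⊃ p1) = 2/7 ⊃ 1 = 1
¬p1 ∧ ((p2 ∧ p3) ⊃ (p1 ⊃ p1)) = 2/7 ∧ 1 = 2/7
¬(¬p1 ∧ ((p2 ∧ p3) ⊃ (p1 ⊃ p1))) = ¬2/7 = 5/7

5/7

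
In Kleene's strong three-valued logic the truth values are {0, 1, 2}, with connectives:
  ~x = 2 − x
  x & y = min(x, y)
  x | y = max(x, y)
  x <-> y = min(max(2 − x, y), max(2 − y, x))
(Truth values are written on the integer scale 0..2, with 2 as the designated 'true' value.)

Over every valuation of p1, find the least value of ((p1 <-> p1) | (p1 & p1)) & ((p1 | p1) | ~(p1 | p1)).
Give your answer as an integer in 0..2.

Take p1 = 1:
p1 <-> p1 = 1 <-> 1 = 1
p1 & p1 = 1 & 1 = 1
(p1 <-> p1) | (p1 & p1) = 1 | 1 = 1
p1 | p1 = 1 | 1 = 1
p1 | p1 = 1 | 1 = 1
~(p1 | p1) = ~1 = 1
(p1 | p1) | ~(p1 | p1) = 1 | 1 = 1
((p1 <-> p1) | (p1 & p1)) & ((p1 | p1) | ~(p1 | p1)) = 1 & 1 = 1
No assignment yields a value below 1, so this is the minimum.

1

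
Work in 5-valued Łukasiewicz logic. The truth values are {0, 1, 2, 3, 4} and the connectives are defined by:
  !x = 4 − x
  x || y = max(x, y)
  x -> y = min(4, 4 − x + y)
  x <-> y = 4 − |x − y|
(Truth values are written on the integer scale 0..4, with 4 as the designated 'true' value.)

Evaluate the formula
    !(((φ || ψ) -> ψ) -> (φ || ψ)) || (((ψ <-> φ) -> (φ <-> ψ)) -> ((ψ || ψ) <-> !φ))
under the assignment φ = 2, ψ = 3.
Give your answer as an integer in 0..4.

φ || ψ = 2 || 3 = 3
(φ || ψ) -> ψ = 3 -> 3 = 4
φ || ψ = 2 || 3 = 3
((φ || ψ) -> ψ) -> (φ || ψ) = 4 -> 3 = 3
!(((φ || ψ) -> ψ) -> (φ || ψ)) = !3 = 1
ψ <-> φ = 3 <-> 2 = 3
φ <-> ψ = 2 <-> 3 = 3
(ψ <-> φ) -> (φ <-> ψ) = 3 -> 3 = 4
ψ || ψ = 3 || 3 = 3
!φ = !2 = 2
(ψ || ψ) <-> !φ = 3 <-> 2 = 3
((ψ <-> φ) -> (φ <-> ψ)) -> ((ψ || ψ) <-> !φ) = 4 -> 3 = 3
!(((φ || ψ) -> ψ) -> (φ || ψ)) || (((ψ <-> φ) -> (φ <-> ψ)) -> ((ψ || ψ) <-> !φ)) = 1 || 3 = 3

3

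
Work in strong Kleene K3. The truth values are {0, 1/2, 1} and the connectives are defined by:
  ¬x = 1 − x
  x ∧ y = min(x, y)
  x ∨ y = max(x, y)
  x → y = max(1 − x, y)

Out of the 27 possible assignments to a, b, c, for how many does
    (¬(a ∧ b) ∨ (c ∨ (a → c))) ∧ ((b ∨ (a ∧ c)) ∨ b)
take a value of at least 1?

7

value 1: 7 assignments (counts)
value 1/2: 14 assignments
value 0: 6 assignments
So 7 of the 27 assignments meet the threshold.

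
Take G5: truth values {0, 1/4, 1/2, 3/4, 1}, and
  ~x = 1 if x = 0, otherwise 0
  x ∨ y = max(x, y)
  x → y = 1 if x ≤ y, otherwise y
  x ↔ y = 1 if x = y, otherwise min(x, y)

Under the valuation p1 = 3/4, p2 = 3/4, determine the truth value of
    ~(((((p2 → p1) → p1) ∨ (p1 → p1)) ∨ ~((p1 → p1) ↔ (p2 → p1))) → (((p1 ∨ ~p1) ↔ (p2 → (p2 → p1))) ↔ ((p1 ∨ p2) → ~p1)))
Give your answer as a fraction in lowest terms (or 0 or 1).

p2 → p1 = 3/4 → 3/4 = 1
(p2 → p1) → p1 = 1 → 3/4 = 3/4
p1 → p1 = 3/4 → 3/4 = 1
((p2 → p1) → p1) ∨ (p1 → p1) = 3/4 ∨ 1 = 1
p1 → p1 = 3/4 → 3/4 = 1
p2 → p1 = 3/4 → 3/4 = 1
(p1 → p1) ↔ (p2 → p1) = 1 ↔ 1 = 1
~((p1 → p1) ↔ (p2 → p1)) = ~1 = 0
(((p2 → p1) → p1) ∨ (p1 → p1)) ∨ ~((p1 → p1) ↔ (p2 → p1)) = 1 ∨ 0 = 1
~p1 = ~3/4 = 0
p1 ∨ ~p1 = 3/4 ∨ 0 = 3/4
p2 → p1 = 3/4 → 3/4 = 1
p2 → (p2 → p1) = 3/4 → 1 = 1
(p1 ∨ ~p1) ↔ (p2 → (p2 → p1)) = 3/4 ↔ 1 = 3/4
p1 ∨ p2 = 3/4 ∨ 3/4 = 3/4
~p1 = ~3/4 = 0
(p1 ∨ p2) → ~p1 = 3/4 → 0 = 0
((p1 ∨ ~p1) ↔ (p2 → (p2 → p1))) ↔ ((p1 ∨ p2) → ~p1) = 3/4 ↔ 0 = 0
((((p2 → p1) → p1) ∨ (p1 → p1)) ∨ ~((p1 → p1) ↔ (p2 → p1))) → (((p1 ∨ ~p1) ↔ (p2 → (p2 → p1))) ↔ ((p1 ∨ p2) → ~p1)) = 1 → 0 = 0
~(((((p2 → p1) → p1) ∨ (p1 → p1)) ∨ ~((p1 → p1) ↔ (p2 → p1))) → (((p1 ∨ ~p1) ↔ (p2 → (p2 → p1))) ↔ ((p1 ∨ p2) → ~p1))) = ~0 = 1

1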